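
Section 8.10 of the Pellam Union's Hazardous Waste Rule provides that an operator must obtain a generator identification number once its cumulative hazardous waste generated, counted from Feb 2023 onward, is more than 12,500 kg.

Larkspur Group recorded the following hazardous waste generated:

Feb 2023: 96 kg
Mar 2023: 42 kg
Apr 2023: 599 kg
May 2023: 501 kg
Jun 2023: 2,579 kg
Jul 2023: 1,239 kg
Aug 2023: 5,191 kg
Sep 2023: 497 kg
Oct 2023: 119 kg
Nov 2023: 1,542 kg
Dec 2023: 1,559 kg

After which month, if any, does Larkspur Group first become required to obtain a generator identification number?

Through Feb 2023: 96 kg
Through Mar 2023: 138 kg
Through Apr 2023: 737 kg
Through May 2023: 1,238 kg
Through Jun 2023: 3,817 kg
Through Jul 2023: 5,056 kg
Through Aug 2023: 10,247 kg
Through Sep 2023: 10,744 kg
Through Oct 2023: 10,863 kg
Through Nov 2023: 12,405 kg
Through Dec 2023: 13,964 kg ← exceeds threshold

Dec 2023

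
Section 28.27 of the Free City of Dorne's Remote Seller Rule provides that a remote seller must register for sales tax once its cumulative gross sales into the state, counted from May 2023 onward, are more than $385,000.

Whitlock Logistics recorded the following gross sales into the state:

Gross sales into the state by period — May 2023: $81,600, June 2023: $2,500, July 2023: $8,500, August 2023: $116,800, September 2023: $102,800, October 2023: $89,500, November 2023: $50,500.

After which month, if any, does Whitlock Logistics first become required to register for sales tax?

Through May 2023: $81,600
Through June 2023: $84,100
Through July 2023: $92,600
Through August 2023: $209,400
Through September 2023: $312,200
Through October 2023: $401,700 ← exceeds threshold

October 2023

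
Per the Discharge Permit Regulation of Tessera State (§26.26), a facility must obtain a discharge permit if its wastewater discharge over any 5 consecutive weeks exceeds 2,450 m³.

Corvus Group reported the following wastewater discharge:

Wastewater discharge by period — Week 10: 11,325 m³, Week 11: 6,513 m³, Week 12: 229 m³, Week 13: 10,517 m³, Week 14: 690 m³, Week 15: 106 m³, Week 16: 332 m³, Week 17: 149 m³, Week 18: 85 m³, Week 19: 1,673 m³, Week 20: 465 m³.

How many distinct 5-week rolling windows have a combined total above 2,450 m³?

Week 10–Week 14: 11,325 m³ + 6,513 m³ + 229 m³ + 10,517 m³ + 690 m³ = 29,274 m³ (over)
Week 11–Week 15: 6,513 m³ + 229 m³ + 10,517 m³ + 690 m³ + 106 m³ = 18,055 m³ (over)
Week 12–Week 16: 229 m³ + 10,517 m³ + 690 m³ + 106 m³ + 332 m³ = 11,874 m³ (over)
Week 13–Week 17: 10,517 m³ + 690 m³ + 106 m³ + 332 m³ + 149 m³ = 11,794 m³ (over)
Week 14–Week 18: 690 m³ + 106 m³ + 332 m³ + 149 m³ + 85 m³ = 1,362 m³ (under)
Week 15–Week 19: 106 m³ + 332 m³ + 149 m³ + 85 m³ + 1,673 m³ = 2,345 m³ (under)
Week 16–Week 20: 332 m³ + 149 m³ + 85 m³ + 1,673 m³ + 465 m³ = 2,704 m³ (over)
5 windows exceed the threshold.

5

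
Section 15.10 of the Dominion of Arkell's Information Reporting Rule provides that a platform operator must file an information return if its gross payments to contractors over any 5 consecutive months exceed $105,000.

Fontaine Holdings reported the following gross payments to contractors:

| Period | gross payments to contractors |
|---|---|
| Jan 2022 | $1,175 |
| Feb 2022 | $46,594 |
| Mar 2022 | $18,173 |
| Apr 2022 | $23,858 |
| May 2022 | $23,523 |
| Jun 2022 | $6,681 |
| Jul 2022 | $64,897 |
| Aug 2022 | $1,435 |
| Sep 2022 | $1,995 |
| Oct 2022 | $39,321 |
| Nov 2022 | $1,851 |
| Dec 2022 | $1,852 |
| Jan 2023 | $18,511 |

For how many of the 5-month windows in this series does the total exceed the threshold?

6

Jan 2022–May 2022: $1,175 + $46,594 + $18,173 + $23,858 + $23,523 = $113,323 (over)
Feb 2022–Jun 2022: $46,594 + $18,173 + $23,858 + $23,523 + $6,681 = $118,829 (over)
Mar 2022–Jul 2022: $18,173 + $23,858 + $23,523 + $6,681 + $64,897 = $137,132 (over)
Apr 2022–Aug 2022: $23,858 + $23,523 + $6,681 + $64,897 + $1,435 = $120,394 (over)
May 2022–Sep 2022: $23,523 + $6,681 + $64,897 + $1,435 + $1,995 = $98,531 (under)
Jun 2022–Oct 2022: $6,681 + $64,897 + $1,435 + $1,995 + $39,321 = $114,329 (over)
Jul 2022–Nov 2022: $64,897 + $1,435 + $1,995 + $39,321 + $1,851 = $109,499 (over)
Aug 2022–Dec 2022: $1,435 + $1,995 + $39,321 + $1,851 + $1,852 = $46,454 (under)
Sep 2022–Jan 2023: $1,995 + $39,321 + $1,851 + $1,852 + $18,511 = $63,530 (under)
6 windows exceed the threshold.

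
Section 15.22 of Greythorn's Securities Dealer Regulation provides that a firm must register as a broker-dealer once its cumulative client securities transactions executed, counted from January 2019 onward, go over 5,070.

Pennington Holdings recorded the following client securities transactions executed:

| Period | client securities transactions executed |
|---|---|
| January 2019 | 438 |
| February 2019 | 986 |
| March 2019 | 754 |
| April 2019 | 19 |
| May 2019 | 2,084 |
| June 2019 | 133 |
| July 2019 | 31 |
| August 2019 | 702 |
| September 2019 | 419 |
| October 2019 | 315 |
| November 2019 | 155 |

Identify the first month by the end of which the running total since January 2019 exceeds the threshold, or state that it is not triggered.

Through January 2019: 438
Through February 2019: 1,424
Through March 2019: 2,178
Through April 2019: 2,197
Through May 2019: 4,281
Through June 2019: 4,414
Through July 2019: 4,445
Through August 2019: 5,147 ← exceeds threshold

August 2019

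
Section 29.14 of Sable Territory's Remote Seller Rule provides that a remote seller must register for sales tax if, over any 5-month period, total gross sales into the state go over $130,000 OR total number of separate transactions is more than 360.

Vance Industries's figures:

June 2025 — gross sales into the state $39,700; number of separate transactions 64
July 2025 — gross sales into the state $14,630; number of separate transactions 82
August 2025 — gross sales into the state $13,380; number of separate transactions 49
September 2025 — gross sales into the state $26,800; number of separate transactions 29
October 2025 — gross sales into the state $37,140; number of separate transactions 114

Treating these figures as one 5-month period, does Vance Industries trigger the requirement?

Yes

Total gross sales into the state: $39,700 + $14,630 + $13,380 + $26,800 + $37,140 = $131,650 (> $130,000).
Total number of separate transactions: 64 + 82 + 49 + 29 + 114 = 338 (≤ 360).
The test is 'or': at least one threshold is exceeded.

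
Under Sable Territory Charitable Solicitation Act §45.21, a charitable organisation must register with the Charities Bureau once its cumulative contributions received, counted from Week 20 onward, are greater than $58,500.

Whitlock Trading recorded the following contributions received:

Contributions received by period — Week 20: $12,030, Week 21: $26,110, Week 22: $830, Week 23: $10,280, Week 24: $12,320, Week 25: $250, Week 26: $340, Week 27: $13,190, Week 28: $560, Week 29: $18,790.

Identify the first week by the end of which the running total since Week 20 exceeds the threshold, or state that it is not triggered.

Through Week 20: $12,030
Through Week 21: $38,140
Through Week 22: $38,970
Through Week 23: $49,250
Through Week 24: $61,570 ← exceeds threshold

Week 24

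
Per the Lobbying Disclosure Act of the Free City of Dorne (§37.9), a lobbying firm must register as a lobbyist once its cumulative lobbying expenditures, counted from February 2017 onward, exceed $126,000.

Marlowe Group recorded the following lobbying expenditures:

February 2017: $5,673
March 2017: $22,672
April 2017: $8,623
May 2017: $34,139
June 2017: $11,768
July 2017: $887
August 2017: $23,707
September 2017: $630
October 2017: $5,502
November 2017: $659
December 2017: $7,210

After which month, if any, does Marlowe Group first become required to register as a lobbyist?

Not triggered

Through February 2017: $5,673
Through March 2017: $28,345
Through April 2017: $36,968
Through May 2017: $71,107
Through June 2017: $82,875
Through July 2017: $83,762
Through August 2017: $107,469
Through September 2017: $108,099
Through October 2017: $113,601
Through November 2017: $114,260
Through December 2017: $121,470
Final cumulative total $121,470 ≤ $126,000; the threshold is never exceeded.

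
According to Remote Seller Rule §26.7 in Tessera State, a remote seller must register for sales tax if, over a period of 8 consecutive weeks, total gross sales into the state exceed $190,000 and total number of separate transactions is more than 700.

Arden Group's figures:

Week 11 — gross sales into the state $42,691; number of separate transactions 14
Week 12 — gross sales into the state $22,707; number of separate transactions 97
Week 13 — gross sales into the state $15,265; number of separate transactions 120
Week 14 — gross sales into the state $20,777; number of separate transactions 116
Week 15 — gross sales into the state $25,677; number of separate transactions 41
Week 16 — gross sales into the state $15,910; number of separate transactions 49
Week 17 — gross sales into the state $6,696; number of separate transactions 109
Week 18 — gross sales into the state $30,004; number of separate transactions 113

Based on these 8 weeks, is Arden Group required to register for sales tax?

No

Total gross sales into the state: $42,691 + $22,707 + $15,265 + $20,777 + $25,677 + $15,910 + $6,696 + $30,004 = $179,727 (≤ $190,000).
Total number of separate transactions: 14 + 97 + 120 + 116 + 41 + 49 + 109 + 113 = 659 (≤ 700).
The test is 'and': the rule requires both, and at least one is not exceeded.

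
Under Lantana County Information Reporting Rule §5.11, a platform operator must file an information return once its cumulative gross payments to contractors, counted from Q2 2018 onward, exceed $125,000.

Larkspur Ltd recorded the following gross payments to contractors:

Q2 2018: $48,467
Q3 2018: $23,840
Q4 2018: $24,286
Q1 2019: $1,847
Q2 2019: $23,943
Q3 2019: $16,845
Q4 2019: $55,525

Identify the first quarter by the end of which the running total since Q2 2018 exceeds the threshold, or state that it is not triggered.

Through Q2 2018: $48,467
Through Q3 2018: $72,307
Through Q4 2018: $96,593
Through Q1 2019: $98,440
Through Q2 2019: $122,383
Through Q3 2019: $139,228 ← exceeds threshold

Q3 2019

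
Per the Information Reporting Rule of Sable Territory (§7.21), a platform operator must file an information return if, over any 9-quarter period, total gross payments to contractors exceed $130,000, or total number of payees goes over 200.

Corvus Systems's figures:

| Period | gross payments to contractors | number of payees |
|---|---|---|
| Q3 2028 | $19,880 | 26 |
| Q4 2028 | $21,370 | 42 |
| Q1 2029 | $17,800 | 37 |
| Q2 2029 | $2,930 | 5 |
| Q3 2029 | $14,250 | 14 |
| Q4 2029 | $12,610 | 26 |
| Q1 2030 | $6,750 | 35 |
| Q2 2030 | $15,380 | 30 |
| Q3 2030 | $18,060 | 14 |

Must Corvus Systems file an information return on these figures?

Yes

Total gross payments to contractors: $19,880 + $21,370 + $17,800 + $2,930 + $14,250 + $12,610 + $6,750 + $15,380 + $18,060 = $129,030 (≤ $130,000).
Total number of payees: 26 + 42 + 37 + 5 + 14 + 26 + 35 + 30 + 14 = 229 (> 200).
The test is 'or': at least one threshold is exceeded.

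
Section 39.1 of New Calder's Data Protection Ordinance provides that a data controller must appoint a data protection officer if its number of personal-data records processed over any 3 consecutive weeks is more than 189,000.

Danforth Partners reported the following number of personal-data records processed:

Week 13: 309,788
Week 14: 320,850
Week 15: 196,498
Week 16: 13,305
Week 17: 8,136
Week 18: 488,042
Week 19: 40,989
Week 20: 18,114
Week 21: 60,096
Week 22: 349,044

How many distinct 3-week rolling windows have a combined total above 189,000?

Week 13–Week 15: 309,788 + 320,850 + 196,498 = 827,136 (over)
Week 14–Week 16: 320,850 + 196,498 + 13,305 = 530,653 (over)
Week 15–Week 17: 196,498 + 13,305 + 8,136 = 217,939 (over)
Week 16–Week 18: 13,305 + 8,136 + 488,042 = 509,483 (over)
Week 17–Week 19: 8,136 + 488,042 + 40,989 = 537,167 (over)
Week 18–Week 20: 488,042 + 40,989 + 18,114 = 547,145 (over)
Week 19–Week 21: 40,989 + 18,114 + 60,096 = 119,199 (under)
Week 20–Week 22: 18,114 + 60,096 + 349,044 = 427,254 (over)
7 windows exceed the threshold.

7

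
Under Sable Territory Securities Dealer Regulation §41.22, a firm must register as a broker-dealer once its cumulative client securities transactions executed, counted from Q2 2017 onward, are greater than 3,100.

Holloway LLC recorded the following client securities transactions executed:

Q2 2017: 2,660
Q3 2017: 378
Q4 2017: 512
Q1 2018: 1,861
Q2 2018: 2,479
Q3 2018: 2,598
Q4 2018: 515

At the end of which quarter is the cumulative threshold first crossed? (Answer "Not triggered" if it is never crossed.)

Through Q2 2017: 2,660
Through Q3 2017: 3,038
Through Q4 2017: 3,550 ← exceeds threshold

Q4 2017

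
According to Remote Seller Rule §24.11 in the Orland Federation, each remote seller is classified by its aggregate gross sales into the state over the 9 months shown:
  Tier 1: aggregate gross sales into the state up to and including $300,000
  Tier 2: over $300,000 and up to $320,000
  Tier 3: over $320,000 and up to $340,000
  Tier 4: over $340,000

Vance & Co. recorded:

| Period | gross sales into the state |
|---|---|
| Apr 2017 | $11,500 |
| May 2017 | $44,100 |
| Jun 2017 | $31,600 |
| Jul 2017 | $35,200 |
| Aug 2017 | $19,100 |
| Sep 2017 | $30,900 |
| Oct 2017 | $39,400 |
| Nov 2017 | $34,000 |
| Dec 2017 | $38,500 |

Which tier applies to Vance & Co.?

Tier 1

Aggregate gross sales into the state: $11,500 + $44,100 + $31,600 + $35,200 + $19,100 + $30,900 + $39,400 + $34,000 + $38,500 = $284,300.
$284,300 ≤ $300,000, so Tier 1 applies.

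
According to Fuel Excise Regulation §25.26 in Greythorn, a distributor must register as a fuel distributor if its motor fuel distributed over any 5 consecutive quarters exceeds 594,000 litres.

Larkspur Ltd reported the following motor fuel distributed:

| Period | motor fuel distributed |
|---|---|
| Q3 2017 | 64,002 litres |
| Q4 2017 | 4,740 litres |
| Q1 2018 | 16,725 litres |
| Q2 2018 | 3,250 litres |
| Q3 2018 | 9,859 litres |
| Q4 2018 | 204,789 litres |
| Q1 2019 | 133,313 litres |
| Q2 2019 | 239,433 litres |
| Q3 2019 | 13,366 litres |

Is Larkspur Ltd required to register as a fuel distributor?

Yes

Q3 2017–Q3 2018: 64,002 litres + 4,740 litres + 16,725 litres + 3,250 litres + 9,859 litres = 98,576 litres (under)
Q4 2017–Q4 2018: 4,740 litres + 16,725 litres + 3,250 litres + 9,859 litres + 204,789 litres = 239,363 litres (under)
Q1 2018–Q1 2019: 16,725 litres + 3,250 litres + 9,859 litres + 204,789 litres + 133,313 litres = 367,936 litres (under)
Q2 2018–Q2 2019: 3,250 litres + 9,859 litres + 204,789 litres + 133,313 litres + 239,433 litres = 590,644 litres (under)
Q3 2018–Q3 2019: 9,859 litres + 204,789 litres + 133,313 litres + 239,433 litres + 13,366 litres = 600,760 litres (over)
At least one window exceeds 594,000 litres.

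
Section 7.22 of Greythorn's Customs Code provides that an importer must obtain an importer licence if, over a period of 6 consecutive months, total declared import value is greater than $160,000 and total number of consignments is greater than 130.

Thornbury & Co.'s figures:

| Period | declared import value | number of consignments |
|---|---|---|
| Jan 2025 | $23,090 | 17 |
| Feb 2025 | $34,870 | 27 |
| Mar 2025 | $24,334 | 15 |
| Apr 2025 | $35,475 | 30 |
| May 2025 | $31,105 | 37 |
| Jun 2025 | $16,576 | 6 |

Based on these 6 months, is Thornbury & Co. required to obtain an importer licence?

Yes

Total declared import value: $23,090 + $34,870 + $24,334 + $35,475 + $31,105 + $16,576 = $165,450 (> $160,000).
Total number of consignments: 17 + 27 + 15 + 30 + 37 + 6 = 132 (> 130).
The test is 'and': both thresholds are exceeded.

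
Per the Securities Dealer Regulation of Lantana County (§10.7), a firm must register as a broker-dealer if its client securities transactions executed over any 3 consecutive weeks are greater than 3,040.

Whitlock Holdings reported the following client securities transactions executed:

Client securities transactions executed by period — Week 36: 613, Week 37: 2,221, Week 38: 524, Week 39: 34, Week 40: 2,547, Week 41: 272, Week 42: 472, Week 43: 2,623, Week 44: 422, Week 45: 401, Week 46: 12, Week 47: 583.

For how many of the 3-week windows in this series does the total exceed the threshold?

6

Week 36–Week 38: 613 + 2,221 + 524 = 3,358 (over)
Week 37–Week 39: 2,221 + 524 + 34 = 2,779 (under)
Week 38–Week 40: 524 + 34 + 2,547 = 3,105 (over)
Week 39–Week 41: 34 + 2,547 + 272 = 2,853 (under)
Week 40–Week 42: 2,547 + 272 + 472 = 3,291 (over)
Week 41–Week 43: 272 + 472 + 2,623 = 3,367 (over)
Week 42–Week 44: 472 + 2,623 + 422 = 3,517 (over)
Week 43–Week 45: 2,623 + 422 + 401 = 3,446 (over)
Week 44–Week 46: 422 + 401 + 12 = 835 (under)
Week 45–Week 47: 401 + 12 + 583 = 996 (under)
6 windows exceed the threshold.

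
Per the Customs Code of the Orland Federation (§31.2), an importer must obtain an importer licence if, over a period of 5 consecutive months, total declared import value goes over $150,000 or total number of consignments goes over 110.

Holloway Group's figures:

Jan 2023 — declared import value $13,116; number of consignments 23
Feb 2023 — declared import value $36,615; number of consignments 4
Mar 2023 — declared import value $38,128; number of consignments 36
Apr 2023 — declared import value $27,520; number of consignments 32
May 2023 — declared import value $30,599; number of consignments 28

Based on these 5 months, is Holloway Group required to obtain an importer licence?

Yes

Total declared import value: $13,116 + $36,615 + $38,128 + $27,520 + $30,599 = $145,978 (≤ $150,000).
Total number of consignments: 23 + 4 + 36 + 32 + 28 = 123 (> 110).
The test is 'or': at least one threshold is exceeded.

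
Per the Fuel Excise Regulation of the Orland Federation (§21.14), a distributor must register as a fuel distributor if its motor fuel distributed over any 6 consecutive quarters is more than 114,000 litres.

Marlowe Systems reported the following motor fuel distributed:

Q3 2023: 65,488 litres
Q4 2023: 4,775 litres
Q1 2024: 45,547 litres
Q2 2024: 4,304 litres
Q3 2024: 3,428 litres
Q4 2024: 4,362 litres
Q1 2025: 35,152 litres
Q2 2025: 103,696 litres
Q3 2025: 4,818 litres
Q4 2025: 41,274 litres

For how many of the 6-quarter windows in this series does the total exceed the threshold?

Q3 2023–Q4 2024: 65,488 litres + 4,775 litres + 45,547 litres + 4,304 litres + 3,428 litres + 4,362 litres = 127,904 litres (over)
Q4 2023–Q1 2025: 4,775 litres + 45,547 litres + 4,304 litres + 3,428 litres + 4,362 litres + 35,152 litres = 97,568 litres (under)
Q1 2024–Q2 2025: 45,547 litres + 4,304 litres + 3,428 litres + 4,362 litres + 35,152 litres + 103,696 litres = 196,489 litres (over)
Q2 2024–Q3 2025: 4,304 litres + 3,428 litres + 4,362 litres + 35,152 litres + 103,696 litres + 4,818 litres = 155,760 litres (over)
Q3 2024–Q4 2025: 3,428 litres + 4,362 litres + 35,152 litres + 103,696 litres + 4,818 litres + 41,274 litres = 192,730 litres (over)
4 windows exceed the threshold.

4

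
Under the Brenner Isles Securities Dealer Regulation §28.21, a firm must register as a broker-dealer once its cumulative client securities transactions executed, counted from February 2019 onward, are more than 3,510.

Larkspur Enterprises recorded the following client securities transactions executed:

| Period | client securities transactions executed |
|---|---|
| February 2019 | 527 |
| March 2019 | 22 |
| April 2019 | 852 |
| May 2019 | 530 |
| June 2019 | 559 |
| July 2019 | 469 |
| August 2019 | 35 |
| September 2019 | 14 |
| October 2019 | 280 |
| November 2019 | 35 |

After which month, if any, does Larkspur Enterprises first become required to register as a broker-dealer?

Not triggered

Through February 2019: 527
Through March 2019: 549
Through April 2019: 1,401
Through May 2019: 1,931
Through June 2019: 2,490
Through July 2019: 2,959
Through August 2019: 2,994
Through September 2019: 3,008
Through October 2019: 3,288
Through November 2019: 3,323
Final cumulative total 3,323 ≤ 3,510; the threshold is never exceeded.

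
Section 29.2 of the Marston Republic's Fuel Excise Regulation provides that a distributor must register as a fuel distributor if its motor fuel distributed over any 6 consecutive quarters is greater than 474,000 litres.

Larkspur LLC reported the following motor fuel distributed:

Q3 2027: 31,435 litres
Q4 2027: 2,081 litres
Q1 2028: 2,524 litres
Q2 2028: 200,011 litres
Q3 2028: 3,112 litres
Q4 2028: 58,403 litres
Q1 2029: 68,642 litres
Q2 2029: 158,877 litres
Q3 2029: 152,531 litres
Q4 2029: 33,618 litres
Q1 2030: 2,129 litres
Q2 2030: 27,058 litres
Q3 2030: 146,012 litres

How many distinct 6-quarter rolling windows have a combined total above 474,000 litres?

5

Q3 2027–Q4 2028: 31,435 litres + 2,081 litres + 2,524 litres + 200,011 litres + 3,112 litres + 58,403 litres = 297,566 litres (under)
Q4 2027–Q1 2029: 2,081 litres + 2,524 litres + 200,011 litres + 3,112 litres + 58,403 litres + 68,642 litres = 334,773 litres (under)
Q1 2028–Q2 2029: 2,524 litres + 200,011 litres + 3,112 litres + 58,403 litres + 68,642 litres + 158,877 litres = 491,569 litres (over)
Q2 2028–Q3 2029: 200,011 litres + 3,112 litres + 58,403 litres + 68,642 litres + 158,877 litres + 152,531 litres = 641,576 litres (over)
Q3 2028–Q4 2029: 3,112 litres + 58,403 litres + 68,642 litres + 158,877 litres + 152,531 litres + 33,618 litres = 475,183 litres (over)
Q4 2028–Q1 2030: 58,403 litres + 68,642 litres + 158,877 litres + 152,531 litres + 33,618 litres + 2,129 litres = 474,200 litres (over)
Q1 2029–Q2 2030: 68,642 litres + 158,877 litres + 152,531 litres + 33,618 litres + 2,129 litres + 27,058 litres = 442,855 litres (under)
Q2 2029–Q3 2030: 158,877 litres + 152,531 litres + 33,618 litres + 2,129 litres + 27,058 litres + 146,012 litres = 520,225 litres (over)
5 windows exceed the threshold.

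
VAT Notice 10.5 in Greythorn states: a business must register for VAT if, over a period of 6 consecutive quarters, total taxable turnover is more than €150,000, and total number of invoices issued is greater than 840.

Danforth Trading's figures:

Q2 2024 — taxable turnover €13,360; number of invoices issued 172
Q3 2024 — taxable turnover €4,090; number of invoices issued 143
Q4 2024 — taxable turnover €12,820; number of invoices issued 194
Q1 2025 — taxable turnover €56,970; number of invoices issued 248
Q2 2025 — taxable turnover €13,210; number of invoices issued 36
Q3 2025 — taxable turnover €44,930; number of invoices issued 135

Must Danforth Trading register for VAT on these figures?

Total taxable turnover: €13,360 + €4,090 + €12,820 + €56,970 + €13,210 + €44,930 = €145,380 (≤ €150,000).
Total number of invoices issued: 172 + 143 + 194 + 248 + 36 + 135 = 928 (> 840).
The test is 'and': the rule requires both, and at least one is not exceeded.

No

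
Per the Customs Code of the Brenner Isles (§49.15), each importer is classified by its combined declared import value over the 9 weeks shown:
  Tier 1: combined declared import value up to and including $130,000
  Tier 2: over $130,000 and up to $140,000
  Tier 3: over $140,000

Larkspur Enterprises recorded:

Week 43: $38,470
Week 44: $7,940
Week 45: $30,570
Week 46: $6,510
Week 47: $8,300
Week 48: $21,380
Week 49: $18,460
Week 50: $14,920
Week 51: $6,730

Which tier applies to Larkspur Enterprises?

Tier 3

Combined declared import value: $38,470 + $7,940 + $30,570 + $6,510 + $8,300 + $21,380 + $18,460 + $14,920 + $6,730 = $153,280.
$153,280 > $140,000, so Tier 3 applies.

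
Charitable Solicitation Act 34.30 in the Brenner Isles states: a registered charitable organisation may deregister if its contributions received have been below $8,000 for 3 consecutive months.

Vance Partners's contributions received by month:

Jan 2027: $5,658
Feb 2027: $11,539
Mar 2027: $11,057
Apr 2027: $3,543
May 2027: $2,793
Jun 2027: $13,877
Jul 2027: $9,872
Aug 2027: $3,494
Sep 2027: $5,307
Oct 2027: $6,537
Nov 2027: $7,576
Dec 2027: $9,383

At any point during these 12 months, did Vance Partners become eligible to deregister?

Yes

Months below $8,000: Jan 2027, Apr 2027, May 2027, Aug 2027, Sep 2027, Oct 2027, Nov 2027.
Longest run of consecutive months below the threshold: 4.
4 ≥ 3, so Vance Partners became eligible.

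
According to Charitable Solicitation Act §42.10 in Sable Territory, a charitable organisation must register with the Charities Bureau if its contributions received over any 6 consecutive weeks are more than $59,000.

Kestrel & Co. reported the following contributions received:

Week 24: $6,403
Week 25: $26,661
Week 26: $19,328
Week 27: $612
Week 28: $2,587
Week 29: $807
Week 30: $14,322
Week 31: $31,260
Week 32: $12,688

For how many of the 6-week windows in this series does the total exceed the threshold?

3

Week 24–Week 29: $6,403 + $26,661 + $19,328 + $612 + $2,587 + $807 = $56,398 (under)
Week 25–Week 30: $26,661 + $19,328 + $612 + $2,587 + $807 + $14,322 = $64,317 (over)
Week 26–Week 31: $19,328 + $612 + $2,587 + $807 + $14,322 + $31,260 = $68,916 (over)
Week 27–Week 32: $612 + $2,587 + $807 + $14,322 + $31,260 + $12,688 = $62,276 (over)
3 windows exceed the threshold.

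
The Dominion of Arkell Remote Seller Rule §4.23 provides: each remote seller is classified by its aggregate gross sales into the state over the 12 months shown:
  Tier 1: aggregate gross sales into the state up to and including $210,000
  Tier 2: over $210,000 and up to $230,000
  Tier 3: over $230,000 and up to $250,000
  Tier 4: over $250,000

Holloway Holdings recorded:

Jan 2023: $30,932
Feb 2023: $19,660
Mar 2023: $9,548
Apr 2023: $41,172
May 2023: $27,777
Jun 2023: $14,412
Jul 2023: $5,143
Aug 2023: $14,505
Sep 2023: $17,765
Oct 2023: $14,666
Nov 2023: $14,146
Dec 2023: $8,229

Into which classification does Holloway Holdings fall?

Tier 2

Aggregate gross sales into the state: $30,932 + $19,660 + $9,548 + $41,172 + $27,777 + $14,412 + $5,143 + $14,505 + $17,765 + $14,666 + $14,146 + $8,229 = $217,955.
$210,000 < $217,955 ≤ $230,000, so Tier 2 applies.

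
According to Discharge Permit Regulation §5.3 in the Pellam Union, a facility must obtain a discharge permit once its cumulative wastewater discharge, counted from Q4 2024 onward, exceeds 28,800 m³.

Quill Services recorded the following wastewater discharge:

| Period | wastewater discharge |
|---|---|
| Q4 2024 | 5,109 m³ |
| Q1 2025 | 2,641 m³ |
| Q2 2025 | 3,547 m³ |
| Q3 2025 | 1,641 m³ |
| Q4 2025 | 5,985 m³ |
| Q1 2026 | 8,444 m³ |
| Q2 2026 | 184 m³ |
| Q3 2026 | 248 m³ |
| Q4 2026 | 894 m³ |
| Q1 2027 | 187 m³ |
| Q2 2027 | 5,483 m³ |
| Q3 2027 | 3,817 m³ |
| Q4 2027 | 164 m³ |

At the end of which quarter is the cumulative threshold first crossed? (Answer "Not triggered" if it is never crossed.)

Q1 2027

Through Q4 2024: 5,109 m³
Through Q1 2025: 7,750 m³
Through Q2 2025: 11,297 m³
Through Q3 2025: 12,938 m³
Through Q4 2025: 18,923 m³
Through Q1 2026: 27,367 m³
Through Q2 2026: 27,551 m³
Through Q3 2026: 27,799 m³
Through Q4 2026: 28,693 m³
Through Q1 2027: 28,880 m³ ← exceeds threshold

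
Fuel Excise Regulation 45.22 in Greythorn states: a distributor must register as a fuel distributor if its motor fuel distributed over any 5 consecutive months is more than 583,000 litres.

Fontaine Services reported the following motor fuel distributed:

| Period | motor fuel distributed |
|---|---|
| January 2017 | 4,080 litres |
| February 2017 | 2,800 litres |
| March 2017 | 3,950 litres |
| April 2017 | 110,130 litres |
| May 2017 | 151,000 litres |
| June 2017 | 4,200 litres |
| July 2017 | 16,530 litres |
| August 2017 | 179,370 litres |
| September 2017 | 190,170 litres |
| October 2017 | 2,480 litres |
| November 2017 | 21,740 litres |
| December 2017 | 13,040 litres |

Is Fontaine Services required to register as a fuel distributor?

January 2017–May 2017: 4,080 litres + 2,800 litres + 3,950 litres + 110,130 litres + 151,000 litres = 271,960 litres (under)
February 2017–June 2017: 2,800 litres + 3,950 litres + 110,130 litres + 151,000 litres + 4,200 litres = 272,080 litres (under)
March 2017–July 2017: 3,950 litres + 110,130 litres + 151,000 litres + 4,200 litres + 16,530 litres = 285,810 litres (under)
April 2017–August 2017: 110,130 litres + 151,000 litres + 4,200 litres + 16,530 litres + 179,370 litres = 461,230 litres (under)
May 2017–September 2017: 151,000 litres + 4,200 litres + 16,530 litres + 179,370 litres + 190,170 litres = 541,270 litres (under)
June 2017–October 2017: 4,200 litres + 16,530 litres + 179,370 litres + 190,170 litres + 2,480 litres = 392,750 litres (under)
July 2017–November 2017: 16,530 litres + 179,370 litres + 190,170 litres + 2,480 litres + 21,740 litres = 410,290 litres (under)
August 2017–December 2017: 179,370 litres + 190,170 litres + 2,480 litres + 21,740 litres + 13,040 litres = 406,800 litres (under)
No window exceeds 583,000 litres.

No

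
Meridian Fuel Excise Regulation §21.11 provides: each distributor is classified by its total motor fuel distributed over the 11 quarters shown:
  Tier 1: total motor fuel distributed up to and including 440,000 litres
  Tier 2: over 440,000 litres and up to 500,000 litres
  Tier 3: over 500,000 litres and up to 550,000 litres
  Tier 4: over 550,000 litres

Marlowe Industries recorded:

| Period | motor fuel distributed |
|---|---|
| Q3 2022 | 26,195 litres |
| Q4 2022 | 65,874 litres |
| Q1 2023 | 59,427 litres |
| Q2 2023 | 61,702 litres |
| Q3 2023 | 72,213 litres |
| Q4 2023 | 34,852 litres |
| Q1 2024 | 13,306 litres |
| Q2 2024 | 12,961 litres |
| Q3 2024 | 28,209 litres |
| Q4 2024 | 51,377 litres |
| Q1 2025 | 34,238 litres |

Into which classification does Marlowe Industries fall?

Tier 2

Total motor fuel distributed: 26,195 litres + 65,874 litres + 59,427 litres + 61,702 litres + 72,213 litres + 34,852 litres + 13,306 litres + 12,961 litres + 28,209 litres + 51,377 litres + 34,238 litres = 460,354 litres.
440,000 litres < 460,354 litres ≤ 500,000 litres, so Tier 2 applies.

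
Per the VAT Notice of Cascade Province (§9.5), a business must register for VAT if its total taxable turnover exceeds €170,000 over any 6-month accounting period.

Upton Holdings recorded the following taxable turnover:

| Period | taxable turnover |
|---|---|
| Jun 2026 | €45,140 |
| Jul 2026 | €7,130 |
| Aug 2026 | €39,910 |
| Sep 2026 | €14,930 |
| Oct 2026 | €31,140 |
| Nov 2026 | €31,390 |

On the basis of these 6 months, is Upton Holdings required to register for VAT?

Total taxable turnover: €45,140 + €7,130 + €39,910 + €14,930 + €31,140 + €31,390 = €169,640.
€169,640 ≤ €170,000, so the threshold is not exceeded.

No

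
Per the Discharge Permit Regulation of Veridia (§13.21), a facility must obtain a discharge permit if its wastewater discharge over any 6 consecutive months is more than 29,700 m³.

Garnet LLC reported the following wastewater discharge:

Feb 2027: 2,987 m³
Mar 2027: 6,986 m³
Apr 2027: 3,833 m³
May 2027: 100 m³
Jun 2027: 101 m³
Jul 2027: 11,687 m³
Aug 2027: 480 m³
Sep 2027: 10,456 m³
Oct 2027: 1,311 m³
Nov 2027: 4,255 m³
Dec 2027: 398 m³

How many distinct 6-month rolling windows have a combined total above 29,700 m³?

0

Feb 2027–Jul 2027: 2,987 m³ + 6,986 m³ + 3,833 m³ + 100 m³ + 101 m³ + 11,687 m³ = 25,694 m³ (under)
Mar 2027–Aug 2027: 6,986 m³ + 3,833 m³ + 100 m³ + 101 m³ + 11,687 m³ + 480 m³ = 23,187 m³ (under)
Apr 2027–Sep 2027: 3,833 m³ + 100 m³ + 101 m³ + 11,687 m³ + 480 m³ + 10,456 m³ = 26,657 m³ (under)
May 2027–Oct 2027: 100 m³ + 101 m³ + 11,687 m³ + 480 m³ + 10,456 m³ + 1,311 m³ = 24,135 m³ (under)
Jun 2027–Nov 2027: 101 m³ + 11,687 m³ + 480 m³ + 10,456 m³ + 1,311 m³ + 4,255 m³ = 28,290 m³ (under)
Jul 2027–Dec 2027: 11,687 m³ + 480 m³ + 10,456 m³ + 1,311 m³ + 4,255 m³ + 398 m³ = 28,587 m³ (under)
0 windows exceed the threshold.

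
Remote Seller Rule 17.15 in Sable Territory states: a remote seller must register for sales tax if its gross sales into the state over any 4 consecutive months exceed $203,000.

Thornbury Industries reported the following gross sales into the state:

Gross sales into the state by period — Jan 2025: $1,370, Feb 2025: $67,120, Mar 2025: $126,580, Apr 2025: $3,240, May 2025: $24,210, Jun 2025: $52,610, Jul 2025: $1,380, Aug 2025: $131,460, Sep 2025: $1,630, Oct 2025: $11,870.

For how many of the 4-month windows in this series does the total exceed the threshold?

Jan 2025–Apr 2025: $1,370 + $67,120 + $126,580 + $3,240 = $198,310 (under)
Feb 2025–May 2025: $67,120 + $126,580 + $3,240 + $24,210 = $221,150 (over)
Mar 2025–Jun 2025: $126,580 + $3,240 + $24,210 + $52,610 = $206,640 (over)
Apr 2025–Jul 2025: $3,240 + $24,210 + $52,610 + $1,380 = $81,440 (under)
May 2025–Aug 2025: $24,210 + $52,610 + $1,380 + $131,460 = $209,660 (over)
Jun 2025–Sep 2025: $52,610 + $1,380 + $131,460 + $1,630 = $187,080 (under)
Jul 2025–Oct 2025: $1,380 + $131,460 + $1,630 + $11,870 = $146,340 (under)
3 windows exceed the threshold.

3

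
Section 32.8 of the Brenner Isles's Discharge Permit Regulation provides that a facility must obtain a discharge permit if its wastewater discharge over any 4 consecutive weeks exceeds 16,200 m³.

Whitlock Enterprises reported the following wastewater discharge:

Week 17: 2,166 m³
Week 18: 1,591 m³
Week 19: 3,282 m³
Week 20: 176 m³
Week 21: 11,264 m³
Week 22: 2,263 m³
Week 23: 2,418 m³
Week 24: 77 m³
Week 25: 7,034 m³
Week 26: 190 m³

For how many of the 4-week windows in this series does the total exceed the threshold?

2

Week 17–Week 20: 2,166 m³ + 1,591 m³ + 3,282 m³ + 176 m³ = 7,215 m³ (under)
Week 18–Week 21: 1,591 m³ + 3,282 m³ + 176 m³ + 11,264 m³ = 16,313 m³ (over)
Week 19–Week 22: 3,282 m³ + 176 m³ + 11,264 m³ + 2,263 m³ = 16,985 m³ (over)
Week 20–Week 23: 176 m³ + 11,264 m³ + 2,263 m³ + 2,418 m³ = 16,121 m³ (under)
Week 21–Week 24: 11,264 m³ + 2,263 m³ + 2,418 m³ + 77 m³ = 16,022 m³ (under)
Week 22–Week 25: 2,263 m³ + 2,418 m³ + 77 m³ + 7,034 m³ = 11,792 m³ (under)
Week 23–Week 26: 2,418 m³ + 77 m³ + 7,034 m³ + 190 m³ = 9,719 m³ (under)
2 windows exceed the threshold.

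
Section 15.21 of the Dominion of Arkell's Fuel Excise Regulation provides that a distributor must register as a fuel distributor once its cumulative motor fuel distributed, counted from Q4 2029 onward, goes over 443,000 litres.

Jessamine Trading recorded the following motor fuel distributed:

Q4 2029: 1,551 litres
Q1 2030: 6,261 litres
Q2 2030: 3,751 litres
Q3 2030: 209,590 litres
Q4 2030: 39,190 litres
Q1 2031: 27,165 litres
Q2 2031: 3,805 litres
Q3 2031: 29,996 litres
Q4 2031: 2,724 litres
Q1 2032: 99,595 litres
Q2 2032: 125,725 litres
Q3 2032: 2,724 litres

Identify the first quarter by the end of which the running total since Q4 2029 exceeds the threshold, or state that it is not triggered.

Through Q4 2029: 1,551 litres
Through Q1 2030: 7,812 litres
Through Q2 2030: 11,563 litres
Through Q3 2030: 221,153 litres
Through Q4 2030: 260,343 litres
Through Q1 2031: 287,508 litres
Through Q2 2031: 291,313 litres
Through Q3 2031: 321,309 litres
Through Q4 2031: 324,033 litres
Through Q1 2032: 423,628 litres
Through Q2 2032: 549,353 litres ← exceeds threshold

Q2 2032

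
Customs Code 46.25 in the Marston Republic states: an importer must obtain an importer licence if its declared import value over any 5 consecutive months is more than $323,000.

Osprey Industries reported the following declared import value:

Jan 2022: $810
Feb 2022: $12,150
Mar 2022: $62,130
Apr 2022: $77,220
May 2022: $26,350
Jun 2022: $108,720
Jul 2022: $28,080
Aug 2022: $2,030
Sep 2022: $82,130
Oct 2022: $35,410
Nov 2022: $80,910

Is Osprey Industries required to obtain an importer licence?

No

Jan 2022–May 2022: $810 + $12,150 + $62,130 + $77,220 + $26,350 = $178,660 (under)
Feb 2022–Jun 2022: $12,150 + $62,130 + $77,220 + $26,350 + $108,720 = $286,570 (under)
Mar 2022–Jul 2022: $62,130 + $77,220 + $26,350 + $108,720 + $28,080 = $302,500 (under)
Apr 2022–Aug 2022: $77,220 + $26,350 + $108,720 + $28,080 + $2,030 = $242,400 (under)
May 2022–Sep 2022: $26,350 + $108,720 + $28,080 + $2,030 + $82,130 = $247,310 (under)
Jun 2022–Oct 2022: $108,720 + $28,080 + $2,030 + $82,130 + $35,410 = $256,370 (under)
Jul 2022–Nov 2022: $28,080 + $2,030 + $82,130 + $35,410 + $80,910 = $228,560 (under)
No window exceeds $323,000.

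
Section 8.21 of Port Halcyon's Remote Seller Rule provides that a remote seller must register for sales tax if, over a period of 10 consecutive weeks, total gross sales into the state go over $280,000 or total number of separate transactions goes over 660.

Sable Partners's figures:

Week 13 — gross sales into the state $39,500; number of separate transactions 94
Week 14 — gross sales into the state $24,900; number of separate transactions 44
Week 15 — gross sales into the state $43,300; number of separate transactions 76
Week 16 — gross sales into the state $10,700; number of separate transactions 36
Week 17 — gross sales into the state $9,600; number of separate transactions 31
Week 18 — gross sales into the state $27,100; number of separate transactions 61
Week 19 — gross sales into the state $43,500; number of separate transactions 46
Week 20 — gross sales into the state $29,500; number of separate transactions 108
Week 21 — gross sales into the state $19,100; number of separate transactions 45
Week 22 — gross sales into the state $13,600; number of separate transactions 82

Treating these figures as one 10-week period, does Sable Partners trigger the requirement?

No

Total gross sales into the state: $39,500 + $24,900 + $43,300 + $10,700 + $9,600 + $27,100 + $43,500 + $29,500 + $19,100 + $13,600 = $260,800 (≤ $280,000).
Total number of separate transactions: 94 + 44 + 76 + 36 + 31 + 61 + 46 + 108 + 45 + 82 = 623 (≤ 660).
The test is 'or': neither threshold is exceeded.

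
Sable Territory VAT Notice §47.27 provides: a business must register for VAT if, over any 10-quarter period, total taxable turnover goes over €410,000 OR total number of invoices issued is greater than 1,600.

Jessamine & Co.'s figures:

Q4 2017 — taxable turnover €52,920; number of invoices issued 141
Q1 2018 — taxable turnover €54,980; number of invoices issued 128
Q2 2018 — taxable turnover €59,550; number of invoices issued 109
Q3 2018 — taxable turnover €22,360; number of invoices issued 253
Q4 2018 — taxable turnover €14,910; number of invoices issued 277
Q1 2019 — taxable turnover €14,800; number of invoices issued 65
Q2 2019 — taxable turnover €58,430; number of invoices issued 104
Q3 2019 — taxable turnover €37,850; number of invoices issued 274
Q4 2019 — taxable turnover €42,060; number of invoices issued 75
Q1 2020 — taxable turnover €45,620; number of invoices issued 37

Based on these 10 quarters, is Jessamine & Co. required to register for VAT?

Total taxable turnover: €52,920 + €54,980 + €59,550 + €22,360 + €14,910 + €14,800 + €58,430 + €37,850 + €42,060 + €45,620 = €403,480 (≤ €410,000).
Total number of invoices issued: 141 + 128 + 109 + 253 + 277 + 65 + 104 + 274 + 75 + 37 = 1,463 (≤ 1,600).
The test is 'or': neither threshold is exceeded.

No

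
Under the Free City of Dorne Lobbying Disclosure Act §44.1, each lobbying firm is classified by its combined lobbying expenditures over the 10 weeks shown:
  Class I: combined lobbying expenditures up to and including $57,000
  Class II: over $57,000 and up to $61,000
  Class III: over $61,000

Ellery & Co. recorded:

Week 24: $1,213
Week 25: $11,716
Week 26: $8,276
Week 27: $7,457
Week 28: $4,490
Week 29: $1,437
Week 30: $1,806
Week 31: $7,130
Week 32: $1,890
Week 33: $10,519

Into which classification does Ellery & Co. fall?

Class I

Combined lobbying expenditures: $1,213 + $11,716 + $8,276 + $7,457 + $4,490 + $1,437 + $1,806 + $7,130 + $1,890 + $10,519 = $55,934.
$55,934 ≤ $57,000, so Class I applies.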